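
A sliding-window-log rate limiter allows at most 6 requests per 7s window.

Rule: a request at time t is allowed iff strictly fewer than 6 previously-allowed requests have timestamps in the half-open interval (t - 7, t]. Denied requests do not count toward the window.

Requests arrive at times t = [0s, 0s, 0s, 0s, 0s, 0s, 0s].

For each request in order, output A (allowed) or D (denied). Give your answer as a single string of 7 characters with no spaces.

Tracking allowed requests in the window:
  req#1 t=0s: ALLOW
  req#2 t=0s: ALLOW
  req#3 t=0s: ALLOW
  req#4 t=0s: ALLOW
  req#5 t=0s: ALLOW
  req#6 t=0s: ALLOW
  req#7 t=0s: DENY

Answer: AAAAAAD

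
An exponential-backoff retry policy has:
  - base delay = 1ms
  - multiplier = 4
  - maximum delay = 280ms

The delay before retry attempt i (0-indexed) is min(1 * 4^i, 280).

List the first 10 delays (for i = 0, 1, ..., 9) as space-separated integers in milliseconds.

Computing each delay:
  i=0: min(1*4^0, 280) = 1
  i=1: min(1*4^1, 280) = 4
  i=2: min(1*4^2, 280) = 16
  i=3: min(1*4^3, 280) = 64
  i=4: min(1*4^4, 280) = 256
  i=5: min(1*4^5, 280) = 280
  i=6: min(1*4^6, 280) = 280
  i=7: min(1*4^7, 280) = 280
  i=8: min(1*4^8, 280) = 280
  i=9: min(1*4^9, 280) = 280

Answer: 1 4 16 64 256 280 280 280 280 280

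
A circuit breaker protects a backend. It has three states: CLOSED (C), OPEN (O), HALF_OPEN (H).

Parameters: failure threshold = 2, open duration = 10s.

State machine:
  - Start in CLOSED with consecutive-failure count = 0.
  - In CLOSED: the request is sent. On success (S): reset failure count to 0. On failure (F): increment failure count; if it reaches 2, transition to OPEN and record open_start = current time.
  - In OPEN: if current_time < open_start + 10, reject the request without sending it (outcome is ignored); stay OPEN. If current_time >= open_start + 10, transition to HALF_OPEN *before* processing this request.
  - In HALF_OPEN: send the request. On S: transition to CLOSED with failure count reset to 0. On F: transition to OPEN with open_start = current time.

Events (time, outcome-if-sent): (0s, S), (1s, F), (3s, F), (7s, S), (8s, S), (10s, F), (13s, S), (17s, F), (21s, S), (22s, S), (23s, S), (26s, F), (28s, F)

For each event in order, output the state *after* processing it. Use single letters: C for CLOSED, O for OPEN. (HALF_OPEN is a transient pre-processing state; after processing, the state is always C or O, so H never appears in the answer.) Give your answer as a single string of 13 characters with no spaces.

State after each event:
  event#1 t=0s outcome=S: state=CLOSED
  event#2 t=1s outcome=F: state=CLOSED
  event#3 t=3s outcome=F: state=OPEN
  event#4 t=7s outcome=S: state=OPEN
  event#5 t=8s outcome=S: state=OPEN
  event#6 t=10s outcome=F: state=OPEN
  event#7 t=13s outcome=S: state=CLOSED
  event#8 t=17s outcome=F: state=CLOSED
  event#9 t=21s outcome=S: state=CLOSED
  event#10 t=22s outcome=S: state=CLOSED
  event#11 t=23s outcome=S: state=CLOSED
  event#12 t=26s outcome=F: state=CLOSED
  event#13 t=28s outcome=F: state=OPEN

Answer: CCOOOOCCCCCCO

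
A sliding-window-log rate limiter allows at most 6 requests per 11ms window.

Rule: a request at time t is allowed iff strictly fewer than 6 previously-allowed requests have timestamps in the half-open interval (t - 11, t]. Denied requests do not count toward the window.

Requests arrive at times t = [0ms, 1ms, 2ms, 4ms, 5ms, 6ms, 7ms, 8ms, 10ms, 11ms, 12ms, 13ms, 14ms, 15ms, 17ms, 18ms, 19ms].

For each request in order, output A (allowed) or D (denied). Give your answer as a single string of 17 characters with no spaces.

Tracking allowed requests in the window:
  req#1 t=0ms: ALLOW
  req#2 t=1ms: ALLOW
  req#3 t=2ms: ALLOW
  req#4 t=4ms: ALLOW
  req#5 t=5ms: ALLOW
  req#6 t=6ms: ALLOW
  req#7 t=7ms: DENY
  req#8 t=8ms: DENY
  req#9 t=10ms: DENY
  req#10 t=11ms: ALLOW
  req#11 t=12ms: ALLOW
  req#12 t=13ms: ALLOW
  req#13 t=14ms: DENY
  req#14 t=15ms: ALLOW
  req#15 t=17ms: ALLOW
  req#16 t=18ms: ALLOW
  req#17 t=19ms: DENY

Answer: AAAAAADDDAAADAAAD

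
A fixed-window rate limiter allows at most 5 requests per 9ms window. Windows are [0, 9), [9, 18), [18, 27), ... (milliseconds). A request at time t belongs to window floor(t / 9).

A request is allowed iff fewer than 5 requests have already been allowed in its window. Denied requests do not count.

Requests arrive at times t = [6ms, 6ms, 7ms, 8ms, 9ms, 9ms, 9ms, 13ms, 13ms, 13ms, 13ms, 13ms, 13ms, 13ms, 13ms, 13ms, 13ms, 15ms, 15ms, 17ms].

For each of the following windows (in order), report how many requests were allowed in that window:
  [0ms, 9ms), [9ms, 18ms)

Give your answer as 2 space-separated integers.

Answer: 4 5

Derivation:
Processing requests:
  req#1 t=6ms (window 0): ALLOW
  req#2 t=6ms (window 0): ALLOW
  req#3 t=7ms (window 0): ALLOW
  req#4 t=8ms (window 0): ALLOW
  req#5 t=9ms (window 1): ALLOW
  req#6 t=9ms (window 1): ALLOW
  req#7 t=9ms (window 1): ALLOW
  req#8 t=13ms (window 1): ALLOW
  req#9 t=13ms (window 1): ALLOW
  req#10 t=13ms (window 1): DENY
  req#11 t=13ms (window 1): DENY
  req#12 t=13ms (window 1): DENY
  req#13 t=13ms (window 1): DENY
  req#14 t=13ms (window 1): DENY
  req#15 t=13ms (window 1): DENY
  req#16 t=13ms (window 1): DENY
  req#17 t=13ms (window 1): DENY
  req#18 t=15ms (window 1): DENY
  req#19 t=15ms (window 1): DENY
  req#20 t=17ms (window 1): DENY

Allowed counts by window: 4 5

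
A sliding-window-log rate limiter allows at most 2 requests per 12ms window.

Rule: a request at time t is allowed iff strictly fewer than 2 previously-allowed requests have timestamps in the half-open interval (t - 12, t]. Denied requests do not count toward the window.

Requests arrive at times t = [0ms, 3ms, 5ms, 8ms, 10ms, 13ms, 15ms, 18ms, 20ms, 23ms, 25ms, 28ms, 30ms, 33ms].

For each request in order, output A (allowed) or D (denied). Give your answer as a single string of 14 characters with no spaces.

Tracking allowed requests in the window:
  req#1 t=0ms: ALLOW
  req#2 t=3ms: ALLOW
  req#3 t=5ms: DENY
  req#4 t=8ms: DENY
  req#5 t=10ms: DENY
  req#6 t=13ms: ALLOW
  req#7 t=15ms: ALLOW
  req#8 t=18ms: DENY
  req#9 t=20ms: DENY
  req#10 t=23ms: DENY
  req#11 t=25ms: ALLOW
  req#12 t=28ms: ALLOW
  req#13 t=30ms: DENY
  req#14 t=33ms: DENY

Answer: AADDDAADDDAADD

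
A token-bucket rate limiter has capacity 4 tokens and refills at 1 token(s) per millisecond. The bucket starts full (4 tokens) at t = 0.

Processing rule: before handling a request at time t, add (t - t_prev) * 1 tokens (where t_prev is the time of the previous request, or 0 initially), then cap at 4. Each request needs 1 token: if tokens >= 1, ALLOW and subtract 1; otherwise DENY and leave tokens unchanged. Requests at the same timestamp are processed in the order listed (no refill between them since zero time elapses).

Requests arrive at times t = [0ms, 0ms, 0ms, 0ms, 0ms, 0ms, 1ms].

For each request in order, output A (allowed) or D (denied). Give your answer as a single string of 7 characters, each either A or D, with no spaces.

Answer: AAAADDA

Derivation:
Simulating step by step:
  req#1 t=0ms: ALLOW
  req#2 t=0ms: ALLOW
  req#3 t=0ms: ALLOW
  req#4 t=0ms: ALLOW
  req#5 t=0ms: DENY
  req#6 t=0ms: DENY
  req#7 t=1ms: ALLOW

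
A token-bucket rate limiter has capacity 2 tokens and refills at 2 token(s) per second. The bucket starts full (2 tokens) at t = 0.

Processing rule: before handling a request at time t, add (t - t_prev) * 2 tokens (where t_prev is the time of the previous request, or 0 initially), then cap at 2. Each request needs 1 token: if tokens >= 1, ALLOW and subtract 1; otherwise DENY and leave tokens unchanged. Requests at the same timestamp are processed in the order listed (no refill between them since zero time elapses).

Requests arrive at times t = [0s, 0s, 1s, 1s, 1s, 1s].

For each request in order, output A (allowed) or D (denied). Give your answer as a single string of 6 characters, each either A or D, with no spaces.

Simulating step by step:
  req#1 t=0s: ALLOW
  req#2 t=0s: ALLOW
  req#3 t=1s: ALLOW
  req#4 t=1s: ALLOW
  req#5 t=1s: DENY
  req#6 t=1s: DENY

Answer: AAAADD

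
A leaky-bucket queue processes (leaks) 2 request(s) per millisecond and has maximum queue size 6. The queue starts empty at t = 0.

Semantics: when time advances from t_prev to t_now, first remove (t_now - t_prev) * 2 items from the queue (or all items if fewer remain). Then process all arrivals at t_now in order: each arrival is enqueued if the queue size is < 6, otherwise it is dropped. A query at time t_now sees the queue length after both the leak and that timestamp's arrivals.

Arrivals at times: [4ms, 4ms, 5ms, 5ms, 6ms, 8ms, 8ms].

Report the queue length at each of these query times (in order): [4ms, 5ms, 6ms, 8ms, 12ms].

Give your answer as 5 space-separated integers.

Queue lengths at query times:
  query t=4ms: backlog = 2
  query t=5ms: backlog = 2
  query t=6ms: backlog = 1
  query t=8ms: backlog = 2
  query t=12ms: backlog = 0

Answer: 2 2 1 2 0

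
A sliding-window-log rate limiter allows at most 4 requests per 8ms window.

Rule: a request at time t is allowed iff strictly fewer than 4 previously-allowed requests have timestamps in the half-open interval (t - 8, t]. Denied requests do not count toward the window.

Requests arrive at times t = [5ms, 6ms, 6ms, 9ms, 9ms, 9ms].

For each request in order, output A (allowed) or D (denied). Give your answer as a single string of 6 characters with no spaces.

Answer: AAAADD

Derivation:
Tracking allowed requests in the window:
  req#1 t=5ms: ALLOW
  req#2 t=6ms: ALLOW
  req#3 t=6ms: ALLOW
  req#4 t=9ms: ALLOW
  req#5 t=9ms: DENY
  req#6 t=9ms: DENY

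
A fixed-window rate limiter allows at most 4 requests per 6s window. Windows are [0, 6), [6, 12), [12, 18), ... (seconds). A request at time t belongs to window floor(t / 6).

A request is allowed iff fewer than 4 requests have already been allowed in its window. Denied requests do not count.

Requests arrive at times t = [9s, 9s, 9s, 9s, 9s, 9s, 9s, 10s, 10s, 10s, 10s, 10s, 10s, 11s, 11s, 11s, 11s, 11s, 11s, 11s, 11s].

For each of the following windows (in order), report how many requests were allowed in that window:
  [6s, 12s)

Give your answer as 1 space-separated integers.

Answer: 4

Derivation:
Processing requests:
  req#1 t=9s (window 1): ALLOW
  req#2 t=9s (window 1): ALLOW
  req#3 t=9s (window 1): ALLOW
  req#4 t=9s (window 1): ALLOW
  req#5 t=9s (window 1): DENY
  req#6 t=9s (window 1): DENY
  req#7 t=9s (window 1): DENY
  req#8 t=10s (window 1): DENY
  req#9 t=10s (window 1): DENY
  req#10 t=10s (window 1): DENY
  req#11 t=10s (window 1): DENY
  req#12 t=10s (window 1): DENY
  req#13 t=10s (window 1): DENY
  req#14 t=11s (window 1): DENY
  req#15 t=11s (window 1): DENY
  req#16 t=11s (window 1): DENY
  req#17 t=11s (window 1): DENY
  req#18 t=11s (window 1): DENY
  req#19 t=11s (window 1): DENY
  req#20 t=11s (window 1): DENY
  req#21 t=11s (window 1): DENY

Allowed counts by window: 4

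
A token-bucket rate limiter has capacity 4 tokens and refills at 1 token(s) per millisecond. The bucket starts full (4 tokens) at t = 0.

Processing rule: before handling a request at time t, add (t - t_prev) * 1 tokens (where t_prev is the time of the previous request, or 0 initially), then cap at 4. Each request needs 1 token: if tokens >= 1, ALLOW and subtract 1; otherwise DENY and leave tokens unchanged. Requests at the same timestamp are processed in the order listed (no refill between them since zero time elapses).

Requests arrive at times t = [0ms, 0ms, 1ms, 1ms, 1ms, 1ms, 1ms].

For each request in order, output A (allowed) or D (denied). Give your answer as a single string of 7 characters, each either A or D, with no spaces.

Answer: AAAAADD

Derivation:
Simulating step by step:
  req#1 t=0ms: ALLOW
  req#2 t=0ms: ALLOW
  req#3 t=1ms: ALLOW
  req#4 t=1ms: ALLOW
  req#5 t=1ms: ALLOW
  req#6 t=1ms: DENY
  req#7 t=1ms: DENY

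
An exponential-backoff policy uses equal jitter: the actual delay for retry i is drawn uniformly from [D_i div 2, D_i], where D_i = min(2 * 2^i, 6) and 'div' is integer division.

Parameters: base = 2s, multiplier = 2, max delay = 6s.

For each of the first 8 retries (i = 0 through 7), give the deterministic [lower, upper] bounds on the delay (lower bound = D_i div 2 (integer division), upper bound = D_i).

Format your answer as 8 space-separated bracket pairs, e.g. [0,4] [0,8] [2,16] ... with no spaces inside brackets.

Answer: [1,2] [2,4] [3,6] [3,6] [3,6] [3,6] [3,6] [3,6]

Derivation:
Computing bounds per retry:
  i=0: D_i=min(2*2^0,6)=2, bounds=[1,2]
  i=1: D_i=min(2*2^1,6)=4, bounds=[2,4]
  i=2: D_i=min(2*2^2,6)=6, bounds=[3,6]
  i=3: D_i=min(2*2^3,6)=6, bounds=[3,6]
  i=4: D_i=min(2*2^4,6)=6, bounds=[3,6]
  i=5: D_i=min(2*2^5,6)=6, bounds=[3,6]
  i=6: D_i=min(2*2^6,6)=6, bounds=[3,6]
  i=7: D_i=min(2*2^7,6)=6, bounds=[3,6]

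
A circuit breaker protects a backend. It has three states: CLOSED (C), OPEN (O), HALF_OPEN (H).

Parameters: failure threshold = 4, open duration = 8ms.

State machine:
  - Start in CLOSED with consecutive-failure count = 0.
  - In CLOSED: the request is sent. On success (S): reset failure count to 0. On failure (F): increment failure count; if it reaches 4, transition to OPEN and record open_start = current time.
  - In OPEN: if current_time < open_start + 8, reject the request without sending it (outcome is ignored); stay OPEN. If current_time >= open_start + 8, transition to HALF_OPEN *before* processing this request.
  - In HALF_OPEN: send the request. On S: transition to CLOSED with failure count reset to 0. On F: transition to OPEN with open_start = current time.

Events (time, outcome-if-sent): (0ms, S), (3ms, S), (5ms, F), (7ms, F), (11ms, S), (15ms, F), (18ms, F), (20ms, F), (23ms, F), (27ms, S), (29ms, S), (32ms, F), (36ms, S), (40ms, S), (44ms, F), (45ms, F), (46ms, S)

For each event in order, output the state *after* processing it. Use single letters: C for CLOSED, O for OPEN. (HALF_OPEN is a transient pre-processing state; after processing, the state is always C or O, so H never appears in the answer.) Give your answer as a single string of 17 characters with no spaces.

State after each event:
  event#1 t=0ms outcome=S: state=CLOSED
  event#2 t=3ms outcome=S: state=CLOSED
  event#3 t=5ms outcome=F: state=CLOSED
  event#4 t=7ms outcome=F: state=CLOSED
  event#5 t=11ms outcome=S: state=CLOSED
  event#6 t=15ms outcome=F: state=CLOSED
  event#7 t=18ms outcome=F: state=CLOSED
  event#8 t=20ms outcome=F: state=CLOSED
  event#9 t=23ms outcome=F: state=OPEN
  event#10 t=27ms outcome=S: state=OPEN
  event#11 t=29ms outcome=S: state=OPEN
  event#12 t=32ms outcome=F: state=OPEN
  event#13 t=36ms outcome=S: state=OPEN
  event#14 t=40ms outcome=S: state=CLOSED
  event#15 t=44ms outcome=F: state=CLOSED
  event#16 t=45ms outcome=F: state=CLOSED
  event#17 t=46ms outcome=S: state=CLOSED

Answer: CCCCCCCCOOOOOCCCC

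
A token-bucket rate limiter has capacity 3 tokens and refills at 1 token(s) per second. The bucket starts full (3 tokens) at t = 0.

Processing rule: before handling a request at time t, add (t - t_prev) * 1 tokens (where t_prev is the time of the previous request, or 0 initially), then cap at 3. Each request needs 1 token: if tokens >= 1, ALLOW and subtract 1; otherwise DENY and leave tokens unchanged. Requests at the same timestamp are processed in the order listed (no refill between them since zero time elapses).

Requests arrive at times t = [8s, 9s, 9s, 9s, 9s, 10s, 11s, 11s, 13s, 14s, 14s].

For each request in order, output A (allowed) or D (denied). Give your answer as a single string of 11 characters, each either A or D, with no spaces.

Answer: AAAADAADAAA

Derivation:
Simulating step by step:
  req#1 t=8s: ALLOW
  req#2 t=9s: ALLOW
  req#3 t=9s: ALLOW
  req#4 t=9s: ALLOW
  req#5 t=9s: DENY
  req#6 t=10s: ALLOW
  req#7 t=11s: ALLOW
  req#8 t=11s: DENY
  req#9 t=13s: ALLOW
  req#10 t=14s: ALLOW
  req#11 t=14s: ALLOW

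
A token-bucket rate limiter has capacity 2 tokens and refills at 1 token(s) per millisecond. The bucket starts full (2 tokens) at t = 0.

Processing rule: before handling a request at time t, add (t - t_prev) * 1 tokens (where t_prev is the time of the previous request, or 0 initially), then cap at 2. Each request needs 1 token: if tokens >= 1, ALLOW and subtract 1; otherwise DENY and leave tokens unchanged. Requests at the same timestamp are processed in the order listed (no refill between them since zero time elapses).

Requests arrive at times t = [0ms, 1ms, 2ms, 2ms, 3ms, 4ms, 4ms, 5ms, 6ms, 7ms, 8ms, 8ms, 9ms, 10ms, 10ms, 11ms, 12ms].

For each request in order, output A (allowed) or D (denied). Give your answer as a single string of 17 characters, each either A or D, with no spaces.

Simulating step by step:
  req#1 t=0ms: ALLOW
  req#2 t=1ms: ALLOW
  req#3 t=2ms: ALLOW
  req#4 t=2ms: ALLOW
  req#5 t=3ms: ALLOW
  req#6 t=4ms: ALLOW
  req#7 t=4ms: DENY
  req#8 t=5ms: ALLOW
  req#9 t=6ms: ALLOW
  req#10 t=7ms: ALLOW
  req#11 t=8ms: ALLOW
  req#12 t=8ms: DENY
  req#13 t=9ms: ALLOW
  req#14 t=10ms: ALLOW
  req#15 t=10ms: DENY
  req#16 t=11ms: ALLOW
  req#17 t=12ms: ALLOW

Answer: AAAAAADAAAADAADAA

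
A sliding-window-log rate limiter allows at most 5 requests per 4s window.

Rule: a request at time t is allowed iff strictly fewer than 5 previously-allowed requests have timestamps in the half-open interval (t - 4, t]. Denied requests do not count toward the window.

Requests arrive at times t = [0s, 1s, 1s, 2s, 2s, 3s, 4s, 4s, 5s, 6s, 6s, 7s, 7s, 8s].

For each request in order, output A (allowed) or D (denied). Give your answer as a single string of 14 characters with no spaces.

Answer: AAAAADADAAAADA

Derivation:
Tracking allowed requests in the window:
  req#1 t=0s: ALLOW
  req#2 t=1s: ALLOW
  req#3 t=1s: ALLOW
  req#4 t=2s: ALLOW
  req#5 t=2s: ALLOW
  req#6 t=3s: DENY
  req#7 t=4s: ALLOW
  req#8 t=4s: DENY
  req#9 t=5s: ALLOW
  req#10 t=6s: ALLOW
  req#11 t=6s: ALLOW
  req#12 t=7s: ALLOW
  req#13 t=7s: DENY
  req#14 t=8s: ALLOW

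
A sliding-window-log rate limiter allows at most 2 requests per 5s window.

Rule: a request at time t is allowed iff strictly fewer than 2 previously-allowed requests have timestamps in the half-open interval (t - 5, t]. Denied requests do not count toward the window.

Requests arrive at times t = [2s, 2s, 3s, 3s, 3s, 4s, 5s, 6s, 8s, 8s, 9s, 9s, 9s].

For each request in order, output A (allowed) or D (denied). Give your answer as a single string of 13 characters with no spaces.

Answer: AADDDDDDAADDD

Derivation:
Tracking allowed requests in the window:
  req#1 t=2s: ALLOW
  req#2 t=2s: ALLOW
  req#3 t=3s: DENY
  req#4 t=3s: DENY
  req#5 t=3s: DENY
  req#6 t=4s: DENY
  req#7 t=5s: DENY
  req#8 t=6s: DENY
  req#9 t=8s: ALLOW
  req#10 t=8s: ALLOW
  req#11 t=9s: DENY
  req#12 t=9s: DENY
  req#13 t=9s: DENY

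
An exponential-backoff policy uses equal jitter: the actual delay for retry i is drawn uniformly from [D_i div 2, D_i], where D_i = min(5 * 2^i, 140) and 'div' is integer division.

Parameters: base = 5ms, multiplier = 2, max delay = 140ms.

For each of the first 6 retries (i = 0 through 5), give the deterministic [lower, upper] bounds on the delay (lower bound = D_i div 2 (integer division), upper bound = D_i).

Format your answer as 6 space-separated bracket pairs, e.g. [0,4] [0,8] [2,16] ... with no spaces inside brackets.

Answer: [2,5] [5,10] [10,20] [20,40] [40,80] [70,140]

Derivation:
Computing bounds per retry:
  i=0: D_i=min(5*2^0,140)=5, bounds=[2,5]
  i=1: D_i=min(5*2^1,140)=10, bounds=[5,10]
  i=2: D_i=min(5*2^2,140)=20, bounds=[10,20]
  i=3: D_i=min(5*2^3,140)=40, bounds=[20,40]
  i=4: D_i=min(5*2^4,140)=80, bounds=[40,80]
  i=5: D_i=min(5*2^5,140)=140, bounds=[70,140]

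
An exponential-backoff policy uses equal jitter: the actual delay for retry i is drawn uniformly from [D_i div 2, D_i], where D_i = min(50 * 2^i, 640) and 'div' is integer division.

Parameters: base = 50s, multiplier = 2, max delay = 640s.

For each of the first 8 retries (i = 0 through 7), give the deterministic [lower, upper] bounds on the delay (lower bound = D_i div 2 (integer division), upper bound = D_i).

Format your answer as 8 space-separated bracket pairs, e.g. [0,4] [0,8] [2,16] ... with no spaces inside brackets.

Computing bounds per retry:
  i=0: D_i=min(50*2^0,640)=50, bounds=[25,50]
  i=1: D_i=min(50*2^1,640)=100, bounds=[50,100]
  i=2: D_i=min(50*2^2,640)=200, bounds=[100,200]
  i=3: D_i=min(50*2^3,640)=400, bounds=[200,400]
  i=4: D_i=min(50*2^4,640)=640, bounds=[320,640]
  i=5: D_i=min(50*2^5,640)=640, bounds=[320,640]
  i=6: D_i=min(50*2^6,640)=640, bounds=[320,640]
  i=7: D_i=min(50*2^7,640)=640, bounds=[320,640]

Answer: [25,50] [50,100] [100,200] [200,400] [320,640] [320,640] [320,640] [320,640]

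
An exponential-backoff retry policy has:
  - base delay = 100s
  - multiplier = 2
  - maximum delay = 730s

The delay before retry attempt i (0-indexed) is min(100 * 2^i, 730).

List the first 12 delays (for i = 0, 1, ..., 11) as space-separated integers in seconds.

Answer: 100 200 400 730 730 730 730 730 730 730 730 730

Derivation:
Computing each delay:
  i=0: min(100*2^0, 730) = 100
  i=1: min(100*2^1, 730) = 200
  i=2: min(100*2^2, 730) = 400
  i=3: min(100*2^3, 730) = 730
  i=4: min(100*2^4, 730) = 730
  i=5: min(100*2^5, 730) = 730
  i=6: min(100*2^6, 730) = 730
  i=7: min(100*2^7, 730) = 730
  i=8: min(100*2^8, 730) = 730
  i=9: min(100*2^9, 730) = 730
  i=10: min(100*2^10, 730) = 730
  i=11: min(100*2^11, 730) = 730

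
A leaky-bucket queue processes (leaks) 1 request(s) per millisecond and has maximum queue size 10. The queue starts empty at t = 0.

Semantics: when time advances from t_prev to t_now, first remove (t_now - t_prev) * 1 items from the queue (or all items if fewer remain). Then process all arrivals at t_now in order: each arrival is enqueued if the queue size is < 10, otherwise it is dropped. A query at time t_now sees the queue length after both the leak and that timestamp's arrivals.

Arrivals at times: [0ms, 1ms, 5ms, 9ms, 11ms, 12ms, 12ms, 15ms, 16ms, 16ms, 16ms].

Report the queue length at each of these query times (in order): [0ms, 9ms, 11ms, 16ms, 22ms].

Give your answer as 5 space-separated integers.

Queue lengths at query times:
  query t=0ms: backlog = 1
  query t=9ms: backlog = 1
  query t=11ms: backlog = 1
  query t=16ms: backlog = 3
  query t=22ms: backlog = 0

Answer: 1 1 1 3 0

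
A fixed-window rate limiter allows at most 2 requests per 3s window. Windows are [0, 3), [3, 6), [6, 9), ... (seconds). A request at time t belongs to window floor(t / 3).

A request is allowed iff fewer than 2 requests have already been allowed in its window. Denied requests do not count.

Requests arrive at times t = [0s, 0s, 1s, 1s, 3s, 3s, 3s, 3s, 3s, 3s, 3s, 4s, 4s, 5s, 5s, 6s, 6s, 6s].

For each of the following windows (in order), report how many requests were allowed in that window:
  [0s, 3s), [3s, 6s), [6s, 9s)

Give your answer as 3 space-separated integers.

Answer: 2 2 2

Derivation:
Processing requests:
  req#1 t=0s (window 0): ALLOW
  req#2 t=0s (window 0): ALLOW
  req#3 t=1s (window 0): DENY
  req#4 t=1s (window 0): DENY
  req#5 t=3s (window 1): ALLOW
  req#6 t=3s (window 1): ALLOW
  req#7 t=3s (window 1): DENY
  req#8 t=3s (window 1): DENY
  req#9 t=3s (window 1): DENY
  req#10 t=3s (window 1): DENY
  req#11 t=3s (window 1): DENY
  req#12 t=4s (window 1): DENY
  req#13 t=4s (window 1): DENY
  req#14 t=5s (window 1): DENY
  req#15 t=5s (window 1): DENY
  req#16 t=6s (window 2): ALLOW
  req#17 t=6s (window 2): ALLOW
  req#18 t=6s (window 2): DENY

Allowed counts by window: 2 2 2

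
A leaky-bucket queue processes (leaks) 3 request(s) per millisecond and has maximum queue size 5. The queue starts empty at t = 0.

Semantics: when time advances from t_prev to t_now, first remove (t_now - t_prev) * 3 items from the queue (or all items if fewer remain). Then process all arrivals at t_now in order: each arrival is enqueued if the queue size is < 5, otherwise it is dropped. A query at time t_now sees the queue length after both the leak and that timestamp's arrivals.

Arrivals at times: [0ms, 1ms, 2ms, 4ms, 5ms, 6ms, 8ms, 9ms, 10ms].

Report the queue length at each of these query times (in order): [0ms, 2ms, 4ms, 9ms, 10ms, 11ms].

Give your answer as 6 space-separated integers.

Answer: 1 1 1 1 1 0

Derivation:
Queue lengths at query times:
  query t=0ms: backlog = 1
  query t=2ms: backlog = 1
  query t=4ms: backlog = 1
  query t=9ms: backlog = 1
  query t=10ms: backlog = 1
  query t=11ms: backlog = 0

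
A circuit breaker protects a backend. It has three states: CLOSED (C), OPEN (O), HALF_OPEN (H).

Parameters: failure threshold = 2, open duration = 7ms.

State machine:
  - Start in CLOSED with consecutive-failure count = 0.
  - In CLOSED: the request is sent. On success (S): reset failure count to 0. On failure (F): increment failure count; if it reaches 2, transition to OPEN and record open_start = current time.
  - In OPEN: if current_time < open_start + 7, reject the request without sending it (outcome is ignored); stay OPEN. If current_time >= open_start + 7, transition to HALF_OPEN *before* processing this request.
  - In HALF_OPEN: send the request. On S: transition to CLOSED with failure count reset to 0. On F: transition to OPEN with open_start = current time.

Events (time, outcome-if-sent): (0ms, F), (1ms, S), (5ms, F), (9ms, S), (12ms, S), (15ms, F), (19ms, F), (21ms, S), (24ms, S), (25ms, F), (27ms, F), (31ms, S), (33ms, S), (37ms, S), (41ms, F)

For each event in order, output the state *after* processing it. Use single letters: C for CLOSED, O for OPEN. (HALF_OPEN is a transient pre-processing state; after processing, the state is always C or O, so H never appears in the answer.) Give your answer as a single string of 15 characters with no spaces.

State after each event:
  event#1 t=0ms outcome=F: state=CLOSED
  event#2 t=1ms outcome=S: state=CLOSED
  event#3 t=5ms outcome=F: state=CLOSED
  event#4 t=9ms outcome=S: state=CLOSED
  event#5 t=12ms outcome=S: state=CLOSED
  event#6 t=15ms outcome=F: state=CLOSED
  event#7 t=19ms outcome=F: state=OPEN
  event#8 t=21ms outcome=S: state=OPEN
  event#9 t=24ms outcome=S: state=OPEN
  event#10 t=25ms outcome=F: state=OPEN
  event#11 t=27ms outcome=F: state=OPEN
  event#12 t=31ms outcome=S: state=OPEN
  event#13 t=33ms outcome=S: state=OPEN
  event#14 t=37ms outcome=S: state=CLOSED
  event#15 t=41ms outcome=F: state=CLOSED

Answer: CCCCCCOOOOOOOCC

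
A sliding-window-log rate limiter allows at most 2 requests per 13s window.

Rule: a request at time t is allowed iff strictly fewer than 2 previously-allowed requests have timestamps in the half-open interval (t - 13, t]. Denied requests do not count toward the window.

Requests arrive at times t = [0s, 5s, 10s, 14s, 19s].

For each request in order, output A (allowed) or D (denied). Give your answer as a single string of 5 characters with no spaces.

Tracking allowed requests in the window:
  req#1 t=0s: ALLOW
  req#2 t=5s: ALLOW
  req#3 t=10s: DENY
  req#4 t=14s: ALLOW
  req#5 t=19s: ALLOW

Answer: AADAA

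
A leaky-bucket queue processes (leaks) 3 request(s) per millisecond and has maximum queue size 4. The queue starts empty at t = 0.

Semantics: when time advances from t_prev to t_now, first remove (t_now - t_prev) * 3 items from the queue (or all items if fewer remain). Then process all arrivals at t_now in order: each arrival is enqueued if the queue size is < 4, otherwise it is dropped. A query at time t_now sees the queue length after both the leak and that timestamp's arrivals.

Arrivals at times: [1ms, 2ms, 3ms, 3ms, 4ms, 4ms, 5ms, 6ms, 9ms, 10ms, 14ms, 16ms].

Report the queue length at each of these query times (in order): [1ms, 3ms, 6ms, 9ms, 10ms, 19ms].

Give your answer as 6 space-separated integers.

Queue lengths at query times:
  query t=1ms: backlog = 1
  query t=3ms: backlog = 2
  query t=6ms: backlog = 1
  query t=9ms: backlog = 1
  query t=10ms: backlog = 1
  query t=19ms: backlog = 0

Answer: 1 2 1 1 1 0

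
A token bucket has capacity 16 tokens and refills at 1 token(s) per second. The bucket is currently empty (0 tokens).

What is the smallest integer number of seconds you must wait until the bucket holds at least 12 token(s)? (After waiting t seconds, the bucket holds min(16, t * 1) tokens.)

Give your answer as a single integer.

Need t * 1 >= 12, so t >= 12/1.
Smallest integer t = ceil(12/1) = 12.

Answer: 12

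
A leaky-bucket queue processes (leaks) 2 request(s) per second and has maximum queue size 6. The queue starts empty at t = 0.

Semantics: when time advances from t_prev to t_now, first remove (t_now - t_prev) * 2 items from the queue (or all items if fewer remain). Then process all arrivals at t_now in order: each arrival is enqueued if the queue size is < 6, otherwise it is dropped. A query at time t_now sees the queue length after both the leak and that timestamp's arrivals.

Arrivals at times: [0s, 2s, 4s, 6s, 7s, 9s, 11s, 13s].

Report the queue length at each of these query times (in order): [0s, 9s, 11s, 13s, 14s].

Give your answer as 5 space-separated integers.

Answer: 1 1 1 1 0

Derivation:
Queue lengths at query times:
  query t=0s: backlog = 1
  query t=9s: backlog = 1
  query t=11s: backlog = 1
  query t=13s: backlog = 1
  query t=14s: backlog = 0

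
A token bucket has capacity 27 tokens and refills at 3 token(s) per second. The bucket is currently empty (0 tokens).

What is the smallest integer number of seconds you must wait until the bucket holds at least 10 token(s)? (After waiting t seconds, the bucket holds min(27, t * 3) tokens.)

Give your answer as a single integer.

Need t * 3 >= 10, so t >= 10/3.
Smallest integer t = ceil(10/3) = 4.

Answer: 4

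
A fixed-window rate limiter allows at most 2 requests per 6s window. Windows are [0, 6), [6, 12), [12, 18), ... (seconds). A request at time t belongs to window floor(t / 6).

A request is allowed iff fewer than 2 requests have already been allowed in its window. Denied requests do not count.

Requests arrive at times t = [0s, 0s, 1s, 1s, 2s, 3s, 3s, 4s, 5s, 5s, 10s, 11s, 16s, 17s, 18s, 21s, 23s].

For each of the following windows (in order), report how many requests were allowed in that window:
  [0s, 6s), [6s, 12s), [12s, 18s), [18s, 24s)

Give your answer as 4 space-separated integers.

Processing requests:
  req#1 t=0s (window 0): ALLOW
  req#2 t=0s (window 0): ALLOW
  req#3 t=1s (window 0): DENY
  req#4 t=1s (window 0): DENY
  req#5 t=2s (window 0): DENY
  req#6 t=3s (window 0): DENY
  req#7 t=3s (window 0): DENY
  req#8 t=4s (window 0): DENY
  req#9 t=5s (window 0): DENY
  req#10 t=5s (window 0): DENY
  req#11 t=10s (window 1): ALLOW
  req#12 t=11s (window 1): ALLOW
  req#13 t=16s (window 2): ALLOW
  req#14 t=17s (window 2): ALLOW
  req#15 t=18s (window 3): ALLOW
  req#16 t=21s (window 3): ALLOW
  req#17 t=23s (window 3): DENY

Allowed counts by window: 2 2 2 2

Answer: 2 2 2 2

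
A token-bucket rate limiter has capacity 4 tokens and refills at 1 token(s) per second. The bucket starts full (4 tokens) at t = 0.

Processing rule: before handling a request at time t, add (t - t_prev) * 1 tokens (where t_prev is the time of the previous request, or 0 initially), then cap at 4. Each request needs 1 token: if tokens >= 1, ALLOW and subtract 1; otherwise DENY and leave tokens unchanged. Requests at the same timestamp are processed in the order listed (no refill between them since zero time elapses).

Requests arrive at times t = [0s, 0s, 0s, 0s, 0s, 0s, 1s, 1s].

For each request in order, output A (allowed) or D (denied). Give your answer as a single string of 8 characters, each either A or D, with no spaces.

Answer: AAAADDAD

Derivation:
Simulating step by step:
  req#1 t=0s: ALLOW
  req#2 t=0s: ALLOW
  req#3 t=0s: ALLOW
  req#4 t=0s: ALLOW
  req#5 t=0s: DENY
  req#6 t=0s: DENY
  req#7 t=1s: ALLOW
  req#8 t=1s: DENY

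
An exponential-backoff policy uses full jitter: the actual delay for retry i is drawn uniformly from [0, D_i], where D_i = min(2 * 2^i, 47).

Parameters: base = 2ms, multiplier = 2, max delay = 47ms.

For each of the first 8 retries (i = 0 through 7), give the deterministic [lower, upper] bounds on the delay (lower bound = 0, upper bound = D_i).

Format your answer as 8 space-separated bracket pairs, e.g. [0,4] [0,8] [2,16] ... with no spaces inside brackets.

Computing bounds per retry:
  i=0: D_i=min(2*2^0,47)=2, bounds=[0,2]
  i=1: D_i=min(2*2^1,47)=4, bounds=[0,4]
  i=2: D_i=min(2*2^2,47)=8, bounds=[0,8]
  i=3: D_i=min(2*2^3,47)=16, bounds=[0,16]
  i=4: D_i=min(2*2^4,47)=32, bounds=[0,32]
  i=5: D_i=min(2*2^5,47)=47, bounds=[0,47]
  i=6: D_i=min(2*2^6,47)=47, bounds=[0,47]
  i=7: D_i=min(2*2^7,47)=47, bounds=[0,47]

Answer: [0,2] [0,4] [0,8] [0,16] [0,32] [0,47] [0,47] [0,47]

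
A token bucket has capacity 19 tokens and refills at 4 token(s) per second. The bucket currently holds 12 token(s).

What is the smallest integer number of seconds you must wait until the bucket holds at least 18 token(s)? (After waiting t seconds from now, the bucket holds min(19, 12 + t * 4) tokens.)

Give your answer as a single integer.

Need 12 + t * 4 >= 18, so t >= 6/4.
Smallest integer t = ceil(6/4) = 2.

Answer: 2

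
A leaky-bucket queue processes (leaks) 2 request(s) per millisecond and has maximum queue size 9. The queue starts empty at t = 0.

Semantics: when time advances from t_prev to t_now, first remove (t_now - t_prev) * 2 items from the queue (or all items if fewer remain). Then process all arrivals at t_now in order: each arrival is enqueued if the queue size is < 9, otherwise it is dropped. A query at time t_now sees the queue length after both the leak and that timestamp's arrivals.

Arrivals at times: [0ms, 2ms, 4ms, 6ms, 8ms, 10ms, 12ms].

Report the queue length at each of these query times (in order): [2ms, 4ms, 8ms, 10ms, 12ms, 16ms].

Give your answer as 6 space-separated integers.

Answer: 1 1 1 1 1 0

Derivation:
Queue lengths at query times:
  query t=2ms: backlog = 1
  query t=4ms: backlog = 1
  query t=8ms: backlog = 1
  query t=10ms: backlog = 1
  query t=12ms: backlog = 1
  query t=16ms: backlog = 0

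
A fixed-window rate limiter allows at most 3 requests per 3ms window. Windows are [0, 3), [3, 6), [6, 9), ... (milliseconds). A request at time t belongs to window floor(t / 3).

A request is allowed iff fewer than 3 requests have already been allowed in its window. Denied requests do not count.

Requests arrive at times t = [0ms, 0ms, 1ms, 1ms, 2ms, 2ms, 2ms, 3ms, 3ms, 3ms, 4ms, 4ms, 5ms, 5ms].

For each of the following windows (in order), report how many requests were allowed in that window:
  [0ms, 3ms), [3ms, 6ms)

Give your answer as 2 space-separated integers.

Answer: 3 3

Derivation:
Processing requests:
  req#1 t=0ms (window 0): ALLOW
  req#2 t=0ms (window 0): ALLOW
  req#3 t=1ms (window 0): ALLOW
  req#4 t=1ms (window 0): DENY
  req#5 t=2ms (window 0): DENY
  req#6 t=2ms (window 0): DENY
  req#7 t=2ms (window 0): DENY
  req#8 t=3ms (window 1): ALLOW
  req#9 t=3ms (window 1): ALLOW
  req#10 t=3ms (window 1): ALLOW
  req#11 t=4ms (window 1): DENY
  req#12 t=4ms (window 1): DENY
  req#13 t=5ms (window 1): DENY
  req#14 t=5ms (window 1): DENY

Allowed counts by window: 3 3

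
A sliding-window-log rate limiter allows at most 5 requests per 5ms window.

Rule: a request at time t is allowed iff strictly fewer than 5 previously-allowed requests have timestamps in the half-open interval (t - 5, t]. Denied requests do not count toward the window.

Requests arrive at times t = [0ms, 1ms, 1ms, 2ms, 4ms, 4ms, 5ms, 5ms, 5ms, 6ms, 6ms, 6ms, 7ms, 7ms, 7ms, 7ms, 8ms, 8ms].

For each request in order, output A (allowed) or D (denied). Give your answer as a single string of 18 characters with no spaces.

Answer: AAAAADADDAADADDDDD

Derivation:
Tracking allowed requests in the window:
  req#1 t=0ms: ALLOW
  req#2 t=1ms: ALLOW
  req#3 t=1ms: ALLOW
  req#4 t=2ms: ALLOW
  req#5 t=4ms: ALLOW
  req#6 t=4ms: DENY
  req#7 t=5ms: ALLOW
  req#8 t=5ms: DENY
  req#9 t=5ms: DENY
  req#10 t=6ms: ALLOW
  req#11 t=6ms: ALLOW
  req#12 t=6ms: DENY
  req#13 t=7ms: ALLOW
  req#14 t=7ms: DENY
  req#15 t=7ms: DENY
  req#16 t=7ms: DENY
  req#17 t=8ms: DENY
  req#18 t=8ms: DENY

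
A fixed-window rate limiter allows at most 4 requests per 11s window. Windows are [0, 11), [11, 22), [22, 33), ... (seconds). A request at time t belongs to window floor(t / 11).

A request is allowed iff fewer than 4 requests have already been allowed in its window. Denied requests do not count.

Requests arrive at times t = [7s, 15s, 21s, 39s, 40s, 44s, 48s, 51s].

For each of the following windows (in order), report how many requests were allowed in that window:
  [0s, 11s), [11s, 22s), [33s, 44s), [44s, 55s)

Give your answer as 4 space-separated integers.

Processing requests:
  req#1 t=7s (window 0): ALLOW
  req#2 t=15s (window 1): ALLOW
  req#3 t=21s (window 1): ALLOW
  req#4 t=39s (window 3): ALLOW
  req#5 t=40s (window 3): ALLOW
  req#6 t=44s (window 4): ALLOW
  req#7 t=48s (window 4): ALLOW
  req#8 t=51s (window 4): ALLOW

Allowed counts by window: 1 2 2 3

Answer: 1 2 2 3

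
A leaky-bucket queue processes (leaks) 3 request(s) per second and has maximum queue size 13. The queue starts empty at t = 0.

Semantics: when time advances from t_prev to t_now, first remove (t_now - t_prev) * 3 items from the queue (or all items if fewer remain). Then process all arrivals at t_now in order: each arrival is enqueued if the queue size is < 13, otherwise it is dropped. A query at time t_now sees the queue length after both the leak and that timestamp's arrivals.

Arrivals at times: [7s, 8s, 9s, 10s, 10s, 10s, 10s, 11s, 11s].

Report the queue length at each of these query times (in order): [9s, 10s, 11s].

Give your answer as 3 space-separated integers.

Queue lengths at query times:
  query t=9s: backlog = 1
  query t=10s: backlog = 4
  query t=11s: backlog = 3

Answer: 1 4 3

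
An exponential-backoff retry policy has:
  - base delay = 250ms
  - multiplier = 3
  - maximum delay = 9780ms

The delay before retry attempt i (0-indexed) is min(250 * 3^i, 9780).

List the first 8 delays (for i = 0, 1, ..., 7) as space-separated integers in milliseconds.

Computing each delay:
  i=0: min(250*3^0, 9780) = 250
  i=1: min(250*3^1, 9780) = 750
  i=2: min(250*3^2, 9780) = 2250
  i=3: min(250*3^3, 9780) = 6750
  i=4: min(250*3^4, 9780) = 9780
  i=5: min(250*3^5, 9780) = 9780
  i=6: min(250*3^6, 9780) = 9780
  i=7: min(250*3^7, 9780) = 9780

Answer: 250 750 2250 6750 9780 9780 9780 9780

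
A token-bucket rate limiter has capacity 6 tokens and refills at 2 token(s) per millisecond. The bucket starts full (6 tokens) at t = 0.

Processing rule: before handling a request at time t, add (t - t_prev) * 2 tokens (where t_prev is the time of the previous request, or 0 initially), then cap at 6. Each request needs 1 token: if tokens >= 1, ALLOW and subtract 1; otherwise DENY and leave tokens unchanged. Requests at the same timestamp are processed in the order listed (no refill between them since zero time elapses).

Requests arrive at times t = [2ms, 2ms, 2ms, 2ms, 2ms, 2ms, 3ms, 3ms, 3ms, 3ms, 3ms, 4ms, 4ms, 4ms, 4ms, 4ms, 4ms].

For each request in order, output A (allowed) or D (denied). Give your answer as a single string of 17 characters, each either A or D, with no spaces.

Simulating step by step:
  req#1 t=2ms: ALLOW
  req#2 t=2ms: ALLOW
  req#3 t=2ms: ALLOW
  req#4 t=2ms: ALLOW
  req#5 t=2ms: ALLOW
  req#6 t=2ms: ALLOW
  req#7 t=3ms: ALLOW
  req#8 t=3ms: ALLOW
  req#9 t=3ms: DENY
  req#10 t=3ms: DENY
  req#11 t=3ms: DENY
  req#12 t=4ms: ALLOW
  req#13 t=4ms: ALLOW
  req#14 t=4ms: DENY
  req#15 t=4ms: DENY
  req#16 t=4ms: DENY
  req#17 t=4ms: DENY

Answer: AAAAAAAADDDAADDDD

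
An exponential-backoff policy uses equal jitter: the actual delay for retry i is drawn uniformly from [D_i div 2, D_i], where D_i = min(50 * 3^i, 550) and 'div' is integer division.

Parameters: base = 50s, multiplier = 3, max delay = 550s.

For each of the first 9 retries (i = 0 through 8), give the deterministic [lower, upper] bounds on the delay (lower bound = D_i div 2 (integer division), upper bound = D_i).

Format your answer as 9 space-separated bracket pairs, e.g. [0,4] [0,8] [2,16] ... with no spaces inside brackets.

Computing bounds per retry:
  i=0: D_i=min(50*3^0,550)=50, bounds=[25,50]
  i=1: D_i=min(50*3^1,550)=150, bounds=[75,150]
  i=2: D_i=min(50*3^2,550)=450, bounds=[225,450]
  i=3: D_i=min(50*3^3,550)=550, bounds=[275,550]
  i=4: D_i=min(50*3^4,550)=550, bounds=[275,550]
  i=5: D_i=min(50*3^5,550)=550, bounds=[275,550]
  i=6: D_i=min(50*3^6,550)=550, bounds=[275,550]
  i=7: D_i=min(50*3^7,550)=550, bounds=[275,550]
  i=8: D_i=min(50*3^8,550)=550, bounds=[275,550]

Answer: [25,50] [75,150] [225,450] [275,550] [275,550] [275,550] [275,550] [275,550] [275,550]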